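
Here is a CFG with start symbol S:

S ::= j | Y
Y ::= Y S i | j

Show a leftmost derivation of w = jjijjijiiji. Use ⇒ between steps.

S ⇒ Y ⇒ YSi ⇒ YSiSi ⇒ YSiSiSi ⇒ jSiSiSi ⇒ jjiSiSi ⇒ jjiYiSi ⇒ jjiYSiiSi ⇒ jjiYSiSiiSi ⇒ jjijSiSiiSi ⇒ jjijYiSiiSi ⇒ jjijjiSiiSi ⇒ jjijjijiiSi ⇒ jjijjijiiji

S ⇒ Y   [S ::= Y]
Y ⇒ YSi   [Y ::= Y S i]
YSi ⇒ YSiSi   [Y ::= Y S i]
YSiSi ⇒ YSiSiSi   [Y ::= Y S i]
YSiSiSi ⇒ jSiSiSi   [Y ::= j]
jSiSiSi ⇒ jjiSiSi   [S ::= j]
jjiSiSi ⇒ jjiYiSi   [S ::= Y]
jjiYiSi ⇒ jjiYSiiSi   [Y ::= Y S i]
jjiYSiiSi ⇒ jjiYSiSiiSi   [Y ::= Y S i]
jjiYSiSiiSi ⇒ jjijSiSiiSi   [Y ::= j]
jjijSiSiiSi ⇒ jjijYiSiiSi   [S ::= Y]
jjijYiSiiSi ⇒ jjijjiSiiSi   [Y ::= j]
jjijjiSiiSi ⇒ jjijjijiiSi   [S ::= j]
jjijjijiiSi ⇒ jjijjijiiji   [S ::= j]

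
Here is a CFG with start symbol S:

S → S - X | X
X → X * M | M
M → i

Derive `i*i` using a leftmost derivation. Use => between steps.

S => X => X*M => M*M => i*M => i*i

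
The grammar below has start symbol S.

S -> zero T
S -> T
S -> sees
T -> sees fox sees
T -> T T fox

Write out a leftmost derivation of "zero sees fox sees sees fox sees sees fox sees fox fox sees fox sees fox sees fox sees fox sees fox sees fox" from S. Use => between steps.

S => zero T => zero T T fox => zero T T fox T fox => zero T T fox T fox T fox => zero T T fox T fox T fox T fox => zero sees fox sees T fox T fox T fox T fox => zero sees fox sees T T fox fox T fox T fox T fox => zero sees fox sees sees fox sees T fox fox T fox T fox T fox => zero sees fox sees sees fox sees sees fox sees fox fox T fox T fox T fox => zero sees fox sees sees fox sees sees fox sees fox fox sees fox sees fox T fox T fox => zero sees fox sees sees fox sees sees fox sees fox fox sees fox sees fox sees fox sees fox T fox => zero sees fox sees sees fox sees sees fox sees fox fox sees fox sees fox sees fox sees fox sees fox sees fox

S => zero T   [S -> zero T]
zero T => zero T T fox   [T -> T T fox]
zero T T fox => zero T T fox T fox   [T -> T T fox]
zero T T fox T fox => zero T T fox T fox T fox   [T -> T T fox]
zero T T fox T fox T fox => zero T T fox T fox T fox T fox   [T -> T T fox]
zero T T fox T fox T fox T fox => zero sees fox sees T fox T fox T fox T fox   [T -> sees fox sees]
zero sees fox sees T fox T fox T fox T fox => zero sees fox sees T T fox fox T fox T fox T fox   [T -> T T fox]
zero sees fox sees T T fox fox T fox T fox T fox => zero sees fox sees sees fox sees T fox fox T fox T fox T fox   [T -> sees fox sees]
zero sees fox sees sees fox sees T fox fox T fox T fox T fox => zero sees fox sees sees fox sees sees fox sees fox fox T fox T fox T fox   [T -> sees fox sees]
zero sees fox sees sees fox sees sees fox sees fox fox T fox T fox T fox => zero sees fox sees sees fox sees sees fox sees fox fox sees fox sees fox T fox T fox   [T -> sees fox sees]
zero sees fox sees sees fox sees sees fox sees fox fox sees fox sees fox T fox T fox => zero sees fox sees sees fox sees sees fox sees fox fox sees fox sees fox sees fox sees fox T fox   [T -> sees fox sees]
zero sees fox sees sees fox sees sees fox sees fox fox sees fox sees fox sees fox sees fox T fox => zero sees fox sees sees fox sees sees fox sees fox fox sees fox sees fox sees fox sees fox sees fox sees fox   [T -> sees fox sees]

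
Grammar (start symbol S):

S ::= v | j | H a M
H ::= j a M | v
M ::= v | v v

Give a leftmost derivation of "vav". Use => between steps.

S => HaM => vaM => vav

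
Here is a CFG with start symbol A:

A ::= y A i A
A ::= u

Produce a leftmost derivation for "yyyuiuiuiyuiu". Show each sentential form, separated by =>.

A => yAiA   [A ::= y A i A]
yAiA => yyAiAiA   [A ::= y A i A]
yyAiAiA => yyyAiAiAiA   [A ::= y A i A]
yyyAiAiAiA => yyyuiAiAiA   [A ::= u]
yyyuiAiAiA => yyyuiuiAiA   [A ::= u]
yyyuiuiAiA => yyyuiuiuiA   [A ::= u]
yyyuiuiuiA => yyyuiuiuiyAiA   [A ::= y A i A]
yyyuiuiuiyAiA => yyyuiuiuiyuiA   [A ::= u]
yyyuiuiuiyuiA => yyyuiuiuiyuiu   [A ::= u]

A=>yAiA=>yyAiAiA=>yyyAiAiAiA=>yyyuiAiAiA=>yyyuiuiAiA=>yyyuiuiuiA=>yyyuiuiuiyAiA=>yyyuiuiuiyuiA=>yyyuiuiuiyuiu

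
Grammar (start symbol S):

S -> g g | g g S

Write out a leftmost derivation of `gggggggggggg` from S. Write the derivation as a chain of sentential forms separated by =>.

S => ggS => ggggS => ggggggS => ggggggggS => ggggggggggS => gggggggggggg

S => ggS   [S -> g g S]
ggS => ggggS   [S -> g g S]
ggggS => ggggggS   [S -> g g S]
ggggggS => ggggggggS   [S -> g g S]
ggggggggS => ggggggggggS   [S -> g g S]
ggggggggggS => gggggggggggg   [S -> g g]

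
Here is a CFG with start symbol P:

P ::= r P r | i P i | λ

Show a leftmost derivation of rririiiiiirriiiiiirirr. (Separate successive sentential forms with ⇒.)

P⇒rPr⇒rrPrr⇒rriPirr⇒rrirPrirr⇒rririPirirr⇒rririiPiirirr⇒rririiiPiiirirr⇒rririiiiPiiiirirr⇒rririiiiiPiiiiirirr⇒rririiiiiiPiiiiiirirr⇒rririiiiiirPriiiiiirirr⇒rririiiiiirriiiiiirirr

P ⇒ rPr   [P ::= r P r]
rPr ⇒ rrPrr   [P ::= r P r]
rrPrr ⇒ rriPirr   [P ::= i P i]
rriPirr ⇒ rrirPrirr   [P ::= r P r]
rrirPrirr ⇒ rririPirirr   [P ::= i P i]
rririPirirr ⇒ rririiPiirirr   [P ::= i P i]
rririiPiirirr ⇒ rririiiPiiirirr   [P ::= i P i]
rririiiPiiirirr ⇒ rririiiiPiiiirirr   [P ::= i P i]
rririiiiPiiiirirr ⇒ rririiiiiPiiiiirirr   [P ::= i P i]
rririiiiiPiiiiirirr ⇒ rririiiiiiPiiiiiirirr   [P ::= i P i]
rririiiiiiPiiiiiirirr ⇒ rririiiiiirPriiiiiirirr   [P ::= r P r]
rririiiiiirPriiiiiirirr ⇒ rririiiiiirriiiiiirirr   [P ::= λ]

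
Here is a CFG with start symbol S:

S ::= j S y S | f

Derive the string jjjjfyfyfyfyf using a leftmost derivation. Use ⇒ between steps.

S ⇒ jSyS ⇒ jjSySyS ⇒ jjjSySySyS ⇒ jjjjSySySySyS ⇒ jjjjfySySySyS ⇒ jjjjfyfySySyS ⇒ jjjjfyfyfySyS ⇒ jjjjfyfyfyfyS ⇒ jjjjfyfyfyfyf

S ⇒ jSyS   [S ::= j S y S]
jSyS ⇒ jjSySyS   [S ::= j S y S]
jjSySyS ⇒ jjjSySySyS   [S ::= j S y S]
jjjSySySyS ⇒ jjjjSySySySyS   [S ::= j S y S]
jjjjSySySySyS ⇒ jjjjfySySySyS   [S ::= f]
jjjjfySySySyS ⇒ jjjjfyfySySyS   [S ::= f]
jjjjfyfySySyS ⇒ jjjjfyfyfySyS   [S ::= f]
jjjjfyfyfySyS ⇒ jjjjfyfyfyfyS   [S ::= f]
jjjjfyfyfyfyS ⇒ jjjjfyfyfyfyf   [S ::= f]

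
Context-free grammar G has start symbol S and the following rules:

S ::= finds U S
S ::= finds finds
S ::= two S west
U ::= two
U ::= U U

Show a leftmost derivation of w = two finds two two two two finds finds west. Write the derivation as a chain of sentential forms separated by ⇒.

S ⇒ two S west ⇒ two finds U S west ⇒ two finds U U S west ⇒ two finds U U U S west ⇒ two finds two U U S west ⇒ two finds two U U U S west ⇒ two finds two two U U S west ⇒ two finds two two two U S west ⇒ two finds two two two two S west ⇒ two finds two two two two finds finds west

S ⇒ two S west   [S ::= two S west]
two S west ⇒ two finds U S west   [S ::= finds U S]
two finds U S west ⇒ two finds U U S west   [U ::= U U]
two finds U U S west ⇒ two finds U U U S west   [U ::= U U]
two finds U U U S west ⇒ two finds two U U S west   [U ::= two]
two finds two U U S west ⇒ two finds two U U U S west   [U ::= U U]
two finds two U U U S west ⇒ two finds two two U U S west   [U ::= two]
two finds two two U U S west ⇒ two finds two two two U S west   [U ::= two]
two finds two two two U S west ⇒ two finds two two two two S west   [U ::= two]
two finds two two two two S west ⇒ two finds two two two two finds finds west   [S ::= finds finds]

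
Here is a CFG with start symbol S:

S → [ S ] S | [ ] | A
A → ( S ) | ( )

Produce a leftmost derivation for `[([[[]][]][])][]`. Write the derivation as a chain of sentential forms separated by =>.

S => [S]S   [S → [ S ] S]
[S]S => [A]S   [S → A]
[A]S => [(S)]S   [A → ( S )]
[(S)]S => [([S]S)]S   [S → [ S ] S]
[([S]S)]S => [([[S]S]S)]S   [S → [ S ] S]
[([[S]S]S)]S => [([[[]]S]S)]S   [S → [ ]]
[([[[]]S]S)]S => [([[[]][]]S)]S   [S → [ ]]
[([[[]][]]S)]S => [([[[]][]][])]S   [S → [ ]]
[([[[]][]][])]S => [([[[]][]][])][]   [S → [ ]]

S=>[S]S=>[A]S=>[(S)]S=>[([S]S)]S=>[([[S]S]S)]S=>[([[[]]S]S)]S=>[([[[]][]]S)]S=>[([[[]][]][])]S=>[([[[]][]][])][]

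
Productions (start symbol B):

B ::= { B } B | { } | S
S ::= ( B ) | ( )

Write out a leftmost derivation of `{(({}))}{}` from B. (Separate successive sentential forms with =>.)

B => {B}B => {S}B => {(B)}B => {(S)}B => {((B))}B => {(({}))}B => {(({}))}{}

B => {B}B   [B ::= { B } B]
{B}B => {S}B   [B ::= S]
{S}B => {(B)}B   [S ::= ( B )]
{(B)}B => {(S)}B   [B ::= S]
{(S)}B => {((B))}B   [S ::= ( B )]
{((B))}B => {(({}))}B   [B ::= { }]
{(({}))}B => {(({}))}{}   [B ::= { }]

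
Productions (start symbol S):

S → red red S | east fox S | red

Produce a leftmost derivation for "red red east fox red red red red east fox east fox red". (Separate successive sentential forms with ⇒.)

S ⇒ red red S   [S → red red S]
red red S ⇒ red red east fox S   [S → east fox S]
red red east fox S ⇒ red red east fox red red S   [S → red red S]
red red east fox red red S ⇒ red red east fox red red red red S   [S → red red S]
red red east fox red red red red S ⇒ red red east fox red red red red east fox S   [S → east fox S]
red red east fox red red red red east fox S ⇒ red red east fox red red red red east fox east fox S   [S → east fox S]
red red east fox red red red red east fox east fox S ⇒ red red east fox red red red red east fox east fox red   [S → red]

S ⇒ red red S ⇒ red red east fox S ⇒ red red east fox red red S ⇒ red red east fox red red red red S ⇒ red red east fox red red red red east fox S ⇒ red red east fox red red red red east fox east fox S ⇒ red red east fox red red red red east fox east fox red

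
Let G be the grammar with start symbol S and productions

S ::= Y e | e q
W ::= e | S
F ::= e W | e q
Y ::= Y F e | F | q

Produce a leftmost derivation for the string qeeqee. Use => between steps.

S => Ye   [S ::= Y e]
Ye => YFee   [Y ::= Y F e]
YFee => qFee   [Y ::= q]
qFee => qeWee   [F ::= e W]
qeWee => qeSee   [W ::= S]
qeSee => qeeqee   [S ::= e q]

S=>Ye=>YFee=>qFee=>qeWee=>qeSee=>qeeqee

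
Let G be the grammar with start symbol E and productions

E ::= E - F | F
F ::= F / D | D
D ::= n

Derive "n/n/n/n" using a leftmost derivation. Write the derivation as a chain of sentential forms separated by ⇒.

E ⇒ F   [E ::= F]
F ⇒ F/D   [F ::= F / D]
F/D ⇒ F/D/D   [F ::= F / D]
F/D/D ⇒ F/D/D/D   [F ::= F / D]
F/D/D/D ⇒ D/D/D/D   [F ::= D]
D/D/D/D ⇒ n/D/D/D   [D ::= n]
n/D/D/D ⇒ n/n/D/D   [D ::= n]
n/n/D/D ⇒ n/n/n/D   [D ::= n]
n/n/n/D ⇒ n/n/n/n   [D ::= n]

E ⇒ F ⇒ F/D ⇒ F/D/D ⇒ F/D/D/D ⇒ D/D/D/D ⇒ n/D/D/D ⇒ n/n/D/D ⇒ n/n/n/D ⇒ n/n/n/n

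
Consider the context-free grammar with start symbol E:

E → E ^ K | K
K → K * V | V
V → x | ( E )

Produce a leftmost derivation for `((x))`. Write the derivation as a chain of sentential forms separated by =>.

E => K => V => (E) => (K) => (V) => ((E)) => ((K)) => ((V)) => ((x))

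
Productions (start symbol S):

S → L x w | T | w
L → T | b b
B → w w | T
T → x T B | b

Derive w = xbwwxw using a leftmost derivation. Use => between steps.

S => Lxw   [S → L x w]
Lxw => Txw   [L → T]
Txw => xTBxw   [T → x T B]
xTBxw => xbBxw   [T → b]
xbBxw => xbwwxw   [B → w w]

S => Lxw => Txw => xTBxw => xbBxw => xbwwxw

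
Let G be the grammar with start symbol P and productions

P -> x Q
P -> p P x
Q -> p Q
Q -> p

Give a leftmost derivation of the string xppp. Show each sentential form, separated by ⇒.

P ⇒ xQ   [P -> x Q]
xQ ⇒ xpQ   [Q -> p Q]
xpQ ⇒ xppQ   [Q -> p Q]
xppQ ⇒ xppp   [Q -> p]

P ⇒ xQ ⇒ xpQ ⇒ xppQ ⇒ xppp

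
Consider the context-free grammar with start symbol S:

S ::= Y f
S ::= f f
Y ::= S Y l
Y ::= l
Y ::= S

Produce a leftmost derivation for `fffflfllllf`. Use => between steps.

S => Yf => SYlf => ffYlf => ffSYllf => ffffYllf => ffffSYlllf => ffffYfYlllf => fffflfYlllf => fffflfllllf

S => Yf   [S ::= Y f]
Yf => SYlf   [Y ::= S Y l]
SYlf => ffYlf   [S ::= f f]
ffYlf => ffSYllf   [Y ::= S Y l]
ffSYllf => ffffYllf   [S ::= f f]
ffffYllf => ffffSYlllf   [Y ::= S Y l]
ffffSYlllf => ffffYfYlllf   [S ::= Y f]
ffffYfYlllf => fffflfYlllf   [Y ::= l]
fffflfYlllf => fffflfllllf   [Y ::= l]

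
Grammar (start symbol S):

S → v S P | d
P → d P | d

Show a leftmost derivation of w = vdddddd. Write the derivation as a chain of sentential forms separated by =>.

S => vSP   [S → v S P]
vSP => vdP   [S → d]
vdP => vddP   [P → d P]
vddP => vdddP   [P → d P]
vdddP => vddddP   [P → d P]
vddddP => vdddddP   [P → d P]
vdddddP => vdddddd   [P → d]

S => vSP => vdP => vddP => vdddP => vddddP => vdddddP => vdddddd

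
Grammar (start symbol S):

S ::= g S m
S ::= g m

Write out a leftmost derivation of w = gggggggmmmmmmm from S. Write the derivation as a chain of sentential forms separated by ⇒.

S ⇒ gSm ⇒ ggSmm ⇒ gggSmmm ⇒ ggggSmmmm ⇒ gggggSmmmmm ⇒ ggggggSmmmmmm ⇒ gggggggmmmmmmm

S ⇒ gSm   [S ::= g S m]
gSm ⇒ ggSmm   [S ::= g S m]
ggSmm ⇒ gggSmmm   [S ::= g S m]
gggSmmm ⇒ ggggSmmmm   [S ::= g S m]
ggggSmmmm ⇒ gggggSmmmmm   [S ::= g S m]
gggggSmmmmm ⇒ ggggggSmmmmmm   [S ::= g S m]
ggggggSmmmmmm ⇒ gggggggmmmmmmm   [S ::= g m]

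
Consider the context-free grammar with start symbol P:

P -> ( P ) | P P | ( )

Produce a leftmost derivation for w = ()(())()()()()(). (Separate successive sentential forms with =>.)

P=>PP=>PPP=>PPPP=>PPPPP=>PPPPPP=>PPPPPPP=>()PPPPPP=>()(P)PPPPP=>()(())PPPPP=>()(())()PPPP=>()(())()()PPP=>()(())()()()PP=>()(())()()()()P=>()(())()()()()()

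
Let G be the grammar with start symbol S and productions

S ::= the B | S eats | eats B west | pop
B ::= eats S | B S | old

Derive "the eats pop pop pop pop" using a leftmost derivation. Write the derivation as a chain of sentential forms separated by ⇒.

S ⇒ the B   [S ::= the B]
the B ⇒ the B S   [B ::= B S]
the B S ⇒ the B S S   [B ::= B S]
the B S S ⇒ the B S S S   [B ::= B S]
the B S S S ⇒ the eats S S S S   [B ::= eats S]
the eats S S S S ⇒ the eats pop S S S   [S ::= pop]
the eats pop S S S ⇒ the eats pop pop S S   [S ::= pop]
the eats pop pop S S ⇒ the eats pop pop pop S   [S ::= pop]
the eats pop pop pop S ⇒ the eats pop pop pop pop   [S ::= pop]

S ⇒ the B ⇒ the B S ⇒ the B S S ⇒ the B S S S ⇒ the eats S S S S ⇒ the eats pop S S S ⇒ the eats pop pop S S ⇒ the eats pop pop pop S ⇒ the eats pop pop pop pop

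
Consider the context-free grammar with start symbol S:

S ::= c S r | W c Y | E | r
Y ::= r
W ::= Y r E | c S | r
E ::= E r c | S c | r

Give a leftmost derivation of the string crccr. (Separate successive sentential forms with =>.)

S => WcY => cScY => cEcY => cSccY => crccY => crccr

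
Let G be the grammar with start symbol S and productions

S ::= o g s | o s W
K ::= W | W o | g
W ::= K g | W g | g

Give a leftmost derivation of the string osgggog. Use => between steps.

S => osW   [S ::= o s W]
osW => osKg   [W ::= K g]
osKg => osWog   [K ::= W o]
osWog => osWgog   [W ::= W g]
osWgog => osWggog   [W ::= W g]
osWggog => osgggog   [W ::= g]

S => osW => osKg => osWog => osWgog => osWggog => osgggog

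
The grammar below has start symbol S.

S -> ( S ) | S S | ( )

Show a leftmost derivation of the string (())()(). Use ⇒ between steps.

S ⇒ SS ⇒ SSS ⇒ (S)SS ⇒ (())SS ⇒ (())()S ⇒ (())()()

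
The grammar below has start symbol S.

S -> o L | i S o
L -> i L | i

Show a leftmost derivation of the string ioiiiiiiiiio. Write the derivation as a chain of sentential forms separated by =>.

S => iSo => ioLo => ioiLo => ioiiLo => ioiiiLo => ioiiiiLo => ioiiiiiLo => ioiiiiiiLo => ioiiiiiiiLo => ioiiiiiiiiLo => ioiiiiiiiiio

S => iSo   [S -> i S o]
iSo => ioLo   [S -> o L]
ioLo => ioiLo   [L -> i L]
ioiLo => ioiiLo   [L -> i L]
ioiiLo => ioiiiLo   [L -> i L]
ioiiiLo => ioiiiiLo   [L -> i L]
ioiiiiLo => ioiiiiiLo   [L -> i L]
ioiiiiiLo => ioiiiiiiLo   [L -> i L]
ioiiiiiiLo => ioiiiiiiiLo   [L -> i L]
ioiiiiiiiLo => ioiiiiiiiiLo   [L -> i L]
ioiiiiiiiiLo => ioiiiiiiiiio   [L -> i]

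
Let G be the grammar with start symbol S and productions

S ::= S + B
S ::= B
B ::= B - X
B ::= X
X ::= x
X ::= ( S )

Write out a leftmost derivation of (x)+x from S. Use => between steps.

S => S+B => B+B => X+B => (S)+B => (B)+B => (X)+B => (x)+B => (x)+X => (x)+x

S => S+B   [S ::= S + B]
S+B => B+B   [S ::= B]
B+B => X+B   [B ::= X]
X+B => (S)+B   [X ::= ( S )]
(S)+B => (B)+B   [S ::= B]
(B)+B => (X)+B   [B ::= X]
(X)+B => (x)+B   [X ::= x]
(x)+B => (x)+X   [B ::= X]
(x)+X => (x)+x   [X ::= x]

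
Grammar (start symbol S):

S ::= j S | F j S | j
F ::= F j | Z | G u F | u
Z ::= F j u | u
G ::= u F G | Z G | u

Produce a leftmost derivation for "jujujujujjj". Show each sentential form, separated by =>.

S => jS   [S ::= j S]
jS => jFjS   [S ::= F j S]
jFjS => jujS   [F ::= u]
jujS => jujFjS   [S ::= F j S]
jujFjS => jujZjS   [F ::= Z]
jujZjS => jujFjujS   [Z ::= F j u]
jujFjujS => jujujujS   [F ::= u]
jujujujS => jujujujFjS   [S ::= F j S]
jujujujFjS => jujujujujS   [F ::= u]
jujujujujS => jujujujujjS   [S ::= j S]
jujujujujjS => jujujujujjj   [S ::= j]

S=>jS=>jFjS=>jujS=>jujFjS=>jujZjS=>jujFjujS=>jujujujS=>jujujujFjS=>jujujujujS=>jujujujujjS=>jujujujujjj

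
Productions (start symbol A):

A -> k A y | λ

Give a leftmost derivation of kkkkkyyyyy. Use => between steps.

A => kAy   [A -> k A y]
kAy => kkAyy   [A -> k A y]
kkAyy => kkkAyyy   [A -> k A y]
kkkAyyy => kkkkAyyyy   [A -> k A y]
kkkkAyyyy => kkkkkAyyyyy   [A -> k A y]
kkkkkAyyyyy => kkkkkyyyyy   [A -> λ]

A => kAy => kkAyy => kkkAyyy => kkkkAyyyy => kkkkkAyyyyy => kkkkkyyyyy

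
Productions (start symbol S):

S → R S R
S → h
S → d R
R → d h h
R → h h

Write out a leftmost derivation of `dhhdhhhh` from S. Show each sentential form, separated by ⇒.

S ⇒ RSR   [S → R S R]
RSR ⇒ dhhSR   [R → d h h]
dhhSR ⇒ dhhdRR   [S → d R]
dhhdRR ⇒ dhhdhhR   [R → h h]
dhhdhhR ⇒ dhhdhhhh   [R → h h]

S ⇒ RSR ⇒ dhhSR ⇒ dhhdRR ⇒ dhhdhhR ⇒ dhhdhhhh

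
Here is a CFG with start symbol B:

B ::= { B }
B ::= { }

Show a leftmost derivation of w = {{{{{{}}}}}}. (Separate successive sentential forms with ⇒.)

B ⇒ {B}   [B ::= { B }]
{B} ⇒ {{B}}   [B ::= { B }]
{{B}} ⇒ {{{B}}}   [B ::= { B }]
{{{B}}} ⇒ {{{{B}}}}   [B ::= { B }]
{{{{B}}}} ⇒ {{{{{B}}}}}   [B ::= { B }]
{{{{{B}}}}} ⇒ {{{{{{}}}}}}   [B ::= { }]

B ⇒ {B} ⇒ {{B}} ⇒ {{{B}}} ⇒ {{{{B}}}} ⇒ {{{{{B}}}}} ⇒ {{{{{{}}}}}}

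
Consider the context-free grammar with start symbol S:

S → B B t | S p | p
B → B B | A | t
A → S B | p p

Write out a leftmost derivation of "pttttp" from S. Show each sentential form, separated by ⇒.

S⇒Sp⇒BBtp⇒BBBtp⇒ABBtp⇒SBBBtp⇒pBBBtp⇒ptBBtp⇒pttBtp⇒pttttp

S ⇒ Sp   [S → S p]
Sp ⇒ BBtp   [S → B B t]
BBtp ⇒ BBBtp   [B → B B]
BBBtp ⇒ ABBtp   [B → A]
ABBtp ⇒ SBBBtp   [A → S B]
SBBBtp ⇒ pBBBtp   [S → p]
pBBBtp ⇒ ptBBtp   [B → t]
ptBBtp ⇒ pttBtp   [B → t]
pttBtp ⇒ pttttp   [B → t]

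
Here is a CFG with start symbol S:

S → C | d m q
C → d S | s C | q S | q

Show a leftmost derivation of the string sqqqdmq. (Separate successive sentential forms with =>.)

S => C => sC => sqS => sqC => sqqS => sqqC => sqqqS => sqqqdmq

S => C   [S → C]
C => sC   [C → s C]
sC => sqS   [C → q S]
sqS => sqC   [S → C]
sqC => sqqS   [C → q S]
sqqS => sqqC   [S → C]
sqqC => sqqqS   [C → q S]
sqqqS => sqqqdmq   [S → d m q]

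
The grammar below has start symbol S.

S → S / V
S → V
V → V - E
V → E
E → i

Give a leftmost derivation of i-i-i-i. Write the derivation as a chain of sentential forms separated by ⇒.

S ⇒ V ⇒ V-E ⇒ V-E-E ⇒ V-E-E-E ⇒ E-E-E-E ⇒ i-E-E-E ⇒ i-i-E-E ⇒ i-i-i-E ⇒ i-i-i-i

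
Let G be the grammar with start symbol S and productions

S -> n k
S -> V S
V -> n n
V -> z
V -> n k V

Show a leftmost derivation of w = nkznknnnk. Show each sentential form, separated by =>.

S=>VS=>nkVS=>nkzS=>nkzVS=>nkznkVS=>nkznknnS=>nkznknnnk

S => VS   [S -> V S]
VS => nkVS   [V -> n k V]
nkVS => nkzS   [V -> z]
nkzS => nkzVS   [S -> V S]
nkzVS => nkznkVS   [V -> n k V]
nkznkVS => nkznknnS   [V -> n n]
nkznknnS => nkznknnnk   [S -> n k]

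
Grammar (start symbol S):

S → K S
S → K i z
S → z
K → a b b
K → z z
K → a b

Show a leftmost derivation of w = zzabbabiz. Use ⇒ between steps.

S ⇒ KS ⇒ zzS ⇒ zzKS ⇒ zzabbS ⇒ zzabbKiz ⇒ zzabbabiz

S ⇒ KS   [S → K S]
KS ⇒ zzS   [K → z z]
zzS ⇒ zzKS   [S → K S]
zzKS ⇒ zzabbS   [K → a b b]
zzabbS ⇒ zzabbKiz   [S → K i z]
zzabbKiz ⇒ zzabbabiz   [K → a b]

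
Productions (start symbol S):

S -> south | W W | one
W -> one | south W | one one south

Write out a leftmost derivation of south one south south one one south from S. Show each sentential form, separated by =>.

S => W W => south W W => south one W => south one south W => south one south south W => south one south south one one south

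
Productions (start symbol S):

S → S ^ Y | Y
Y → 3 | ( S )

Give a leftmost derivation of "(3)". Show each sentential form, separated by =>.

S => Y => (S) => (Y) => (3)

S => Y   [S → Y]
Y => (S)   [Y → ( S )]
(S) => (Y)   [S → Y]
(Y) => (3)   [Y → 3]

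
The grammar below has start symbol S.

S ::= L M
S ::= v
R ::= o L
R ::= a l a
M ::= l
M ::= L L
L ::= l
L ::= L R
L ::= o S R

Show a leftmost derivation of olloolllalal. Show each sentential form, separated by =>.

S => LM   [S ::= L M]
LM => oSRM   [L ::= o S R]
oSRM => oLMRM   [S ::= L M]
oLMRM => olMRM   [L ::= l]
olMRM => ollRM   [M ::= l]
ollRM => olloLM   [R ::= o L]
olloLM => ollooSRM   [L ::= o S R]
ollooSRM => ollooLMRM   [S ::= L M]
ollooLMRM => olloolMRM   [L ::= l]
olloolMRM => olloolLLRM   [M ::= L L]
olloolLLRM => olloollLRM   [L ::= l]
olloollLRM => olloolllRM   [L ::= l]
olloolllRM => olloolllalaM   [R ::= a l a]
olloolllalaM => olloolllalal   [M ::= l]

S => LM => oSRM => oLMRM => olMRM => ollRM => olloLM => ollooSRM => ollooLMRM => olloolMRM => olloolLLRM => olloollLRM => olloolllRM => olloolllalaM => olloolllalal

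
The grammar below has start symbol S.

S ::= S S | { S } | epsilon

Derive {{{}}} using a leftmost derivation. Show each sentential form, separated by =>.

S => {S} => {SS} => {{S}S} => {{{S}}S} => {{{}}S} => {{{}}}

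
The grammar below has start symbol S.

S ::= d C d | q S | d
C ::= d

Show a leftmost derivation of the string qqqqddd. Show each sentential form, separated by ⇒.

S ⇒ qS ⇒ qqS ⇒ qqqS ⇒ qqqqS ⇒ qqqqdCd ⇒ qqqqddd

S ⇒ qS   [S ::= q S]
qS ⇒ qqS   [S ::= q S]
qqS ⇒ qqqS   [S ::= q S]
qqqS ⇒ qqqqS   [S ::= q S]
qqqqS ⇒ qqqqdCd   [S ::= d C d]
qqqqdCd ⇒ qqqqddd   [C ::= d]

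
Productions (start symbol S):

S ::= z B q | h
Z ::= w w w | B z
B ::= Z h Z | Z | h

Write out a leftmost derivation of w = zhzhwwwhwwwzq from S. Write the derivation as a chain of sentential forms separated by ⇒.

S ⇒ zBq ⇒ zZhZq ⇒ zBzhZq ⇒ zhzhZq ⇒ zhzhBzq ⇒ zhzhZhZzq ⇒ zhzhwwwhZzq ⇒ zhzhwwwhwwwzq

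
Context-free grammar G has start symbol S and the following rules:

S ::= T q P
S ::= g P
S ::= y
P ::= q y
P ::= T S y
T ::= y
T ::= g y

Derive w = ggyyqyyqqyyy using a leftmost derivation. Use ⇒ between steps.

S ⇒ gP ⇒ gTSy ⇒ ggySy ⇒ ggyTqPy ⇒ ggyyqPy ⇒ ggyyqTSyy ⇒ ggyyqySyy ⇒ ggyyqyTqPyy ⇒ ggyyqyyqPyy ⇒ ggyyqyyqqyyy

S ⇒ gP   [S ::= g P]
gP ⇒ gTSy   [P ::= T S y]
gTSy ⇒ ggySy   [T ::= g y]
ggySy ⇒ ggyTqPy   [S ::= T q P]
ggyTqPy ⇒ ggyyqPy   [T ::= y]
ggyyqPy ⇒ ggyyqTSyy   [P ::= T S y]
ggyyqTSyy ⇒ ggyyqySyy   [T ::= y]
ggyyqySyy ⇒ ggyyqyTqPyy   [S ::= T q P]
ggyyqyTqPyy ⇒ ggyyqyyqPyy   [T ::= y]
ggyyqyyqPyy ⇒ ggyyqyyqqyyy   [P ::= q y]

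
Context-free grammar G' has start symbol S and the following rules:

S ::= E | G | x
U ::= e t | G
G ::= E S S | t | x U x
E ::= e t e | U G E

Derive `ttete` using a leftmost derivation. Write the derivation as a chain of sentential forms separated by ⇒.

S ⇒ E ⇒ UGE ⇒ GGE ⇒ tGE ⇒ ttE ⇒ ttete

S ⇒ E   [S ::= E]
E ⇒ UGE   [E ::= U G E]
UGE ⇒ GGE   [U ::= G]
GGE ⇒ tGE   [G ::= t]
tGE ⇒ ttE   [G ::= t]
ttE ⇒ ttete   [E ::= e t e]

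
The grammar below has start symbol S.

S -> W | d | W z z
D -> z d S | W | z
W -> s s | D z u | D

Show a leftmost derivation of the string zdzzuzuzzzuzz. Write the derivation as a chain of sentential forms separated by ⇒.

S ⇒ Wzz   [S -> W z z]
Wzz ⇒ Dzuzz   [W -> D z u]
Dzuzz ⇒ zdSzuzz   [D -> z d S]
zdSzuzz ⇒ zdWzzzuzz   [S -> W z z]
zdWzzzuzz ⇒ zdDzuzzzuzz   [W -> D z u]
zdDzuzzzuzz ⇒ zdWzuzzzuzz   [D -> W]
zdWzuzzzuzz ⇒ zdDzuzuzzzuzz   [W -> D z u]
zdDzuzuzzzuzz ⇒ zdzzuzuzzzuzz   [D -> z]

S ⇒ Wzz ⇒ Dzuzz ⇒ zdSzuzz ⇒ zdWzzzuzz ⇒ zdDzuzzzuzz ⇒ zdWzuzzzuzz ⇒ zdDzuzuzzzuzz ⇒ zdzzuzuzzzuzz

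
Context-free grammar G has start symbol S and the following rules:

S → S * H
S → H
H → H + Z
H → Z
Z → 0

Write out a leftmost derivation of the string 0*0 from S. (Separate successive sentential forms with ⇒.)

S ⇒ S*H   [S → S * H]
S*H ⇒ H*H   [S → H]
H*H ⇒ Z*H   [H → Z]
Z*H ⇒ 0*H   [Z → 0]
0*H ⇒ 0*Z   [H → Z]
0*Z ⇒ 0*0   [Z → 0]

S⇒S*H⇒H*H⇒Z*H⇒0*H⇒0*Z⇒0*0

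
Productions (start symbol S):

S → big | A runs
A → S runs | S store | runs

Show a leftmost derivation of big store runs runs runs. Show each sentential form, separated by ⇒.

S ⇒ A runs   [S → A runs]
A runs ⇒ S runs runs   [A → S runs]
S runs runs ⇒ A runs runs runs   [S → A runs]
A runs runs runs ⇒ S store runs runs runs   [A → S store]
S store runs runs runs ⇒ big store runs runs runs   [S → big]

S ⇒ A runs ⇒ S runs runs ⇒ A runs runs runs ⇒ S store runs runs runs ⇒ big store runs runs runs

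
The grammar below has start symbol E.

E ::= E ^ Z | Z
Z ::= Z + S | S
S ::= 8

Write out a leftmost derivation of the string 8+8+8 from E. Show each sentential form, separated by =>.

E => Z => Z+S => Z+S+S => S+S+S => 8+S+S => 8+8+S => 8+8+8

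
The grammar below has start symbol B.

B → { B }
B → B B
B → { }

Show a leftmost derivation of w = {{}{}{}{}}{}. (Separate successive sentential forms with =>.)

B => BB => {B}B => {BB}B => {BBB}B => {BBBB}B => {{}BBB}B => {{}{}BB}B => {{}{}{}B}B => {{}{}{}{}}B => {{}{}{}{}}{}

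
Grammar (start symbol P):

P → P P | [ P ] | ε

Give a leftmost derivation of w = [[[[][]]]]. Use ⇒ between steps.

P ⇒ [P]   [P → [ P ]]
[P] ⇒ [[P]]   [P → [ P ]]
[[P]] ⇒ [[PP]]   [P → P P]
[[PP]] ⇒ [[PPP]]   [P → P P]
[[PPP]] ⇒ [[[P]PP]]   [P → [ P ]]
[[[P]PP]] ⇒ [[[PP]PP]]   [P → P P]
[[[PP]PP]] ⇒ [[[[P]P]PP]]   [P → [ P ]]
[[[[P]P]PP]] ⇒ [[[[]P]PP]]   [P → ε]
[[[[]P]PP]] ⇒ [[[[][P]]PP]]   [P → [ P ]]
[[[[][P]]PP]] ⇒ [[[[][]]PP]]   [P → ε]
[[[[][]]PP]] ⇒ [[[[][]]P]]   [P → ε]
[[[[][]]P]] ⇒ [[[[][]]]]   [P → ε]

P ⇒ [P] ⇒ [[P]] ⇒ [[PP]] ⇒ [[PPP]] ⇒ [[[P]PP]] ⇒ [[[PP]PP]] ⇒ [[[[P]P]PP]] ⇒ [[[[]P]PP]] ⇒ [[[[][P]]PP]] ⇒ [[[[][]]PP]] ⇒ [[[[][]]P]] ⇒ [[[[][]]]]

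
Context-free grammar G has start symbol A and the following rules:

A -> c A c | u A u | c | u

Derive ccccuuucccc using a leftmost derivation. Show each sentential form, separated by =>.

A=>cAc=>ccAcc=>cccAccc=>ccccAcccc=>ccccuAucccc=>ccccuuucccc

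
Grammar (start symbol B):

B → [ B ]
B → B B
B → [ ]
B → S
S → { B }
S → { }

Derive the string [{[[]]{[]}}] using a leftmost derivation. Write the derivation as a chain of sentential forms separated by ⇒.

B ⇒ [B] ⇒ [S] ⇒ [{B}] ⇒ [{BB}] ⇒ [{[B]B}] ⇒ [{[[]]B}] ⇒ [{[[]]S}] ⇒ [{[[]]{B}}] ⇒ [{[[]]{[]}}]

B ⇒ [B]   [B → [ B ]]
[B] ⇒ [S]   [B → S]
[S] ⇒ [{B}]   [S → { B }]
[{B}] ⇒ [{BB}]   [B → B B]
[{BB}] ⇒ [{[B]B}]   [B → [ B ]]
[{[B]B}] ⇒ [{[[]]B}]   [B → [ ]]
[{[[]]B}] ⇒ [{[[]]S}]   [B → S]
[{[[]]S}] ⇒ [{[[]]{B}}]   [S → { B }]
[{[[]]{B}}] ⇒ [{[[]]{[]}}]   [B → [ ]]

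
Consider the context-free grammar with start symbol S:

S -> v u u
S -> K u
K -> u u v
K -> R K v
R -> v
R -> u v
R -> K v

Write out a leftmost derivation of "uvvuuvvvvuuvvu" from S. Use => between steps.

S=>Ku=>RKvu=>KvKvu=>RKvvKvu=>uvKvvKvu=>uvRKvvvKvu=>uvvKvvvKvu=>uvvuuvvvvKvu=>uvvuuvvvvuuvvu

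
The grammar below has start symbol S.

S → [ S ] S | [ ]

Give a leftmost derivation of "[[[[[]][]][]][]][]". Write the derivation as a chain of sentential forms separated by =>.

S => [S]S   [S → [ S ] S]
[S]S => [[S]S]S   [S → [ S ] S]
[[S]S]S => [[[S]S]S]S   [S → [ S ] S]
[[[S]S]S]S => [[[[S]S]S]S]S   [S → [ S ] S]
[[[[S]S]S]S]S => [[[[[]]S]S]S]S   [S → [ ]]
[[[[[]]S]S]S]S => [[[[[]][]]S]S]S   [S → [ ]]
[[[[[]][]]S]S]S => [[[[[]][]][]]S]S   [S → [ ]]
[[[[[]][]][]]S]S => [[[[[]][]][]][]]S   [S → [ ]]
[[[[[]][]][]][]]S => [[[[[]][]][]][]][]   [S → [ ]]

S => [S]S => [[S]S]S => [[[S]S]S]S => [[[[S]S]S]S]S => [[[[[]]S]S]S]S => [[[[[]][]]S]S]S => [[[[[]][]][]]S]S => [[[[[]][]][]][]]S => [[[[[]][]][]][]][]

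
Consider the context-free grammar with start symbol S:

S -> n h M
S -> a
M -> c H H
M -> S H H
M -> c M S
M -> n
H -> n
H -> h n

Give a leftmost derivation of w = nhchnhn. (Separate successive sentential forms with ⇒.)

S ⇒ nhM ⇒ nhcHH ⇒ nhchnH ⇒ nhchnhn

S ⇒ nhM   [S -> n h M]
nhM ⇒ nhcHH   [M -> c H H]
nhcHH ⇒ nhchnH   [H -> h n]
nhchnH ⇒ nhchnhn   [H -> h n]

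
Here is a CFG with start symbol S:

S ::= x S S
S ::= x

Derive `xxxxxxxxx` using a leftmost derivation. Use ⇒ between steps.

S⇒xSS⇒xxSSS⇒xxxSS⇒xxxxSSS⇒xxxxxSSSS⇒xxxxxxSSS⇒xxxxxxxSS⇒xxxxxxxxS⇒xxxxxxxxx

S ⇒ xSS   [S ::= x S S]
xSS ⇒ xxSSS   [S ::= x S S]
xxSSS ⇒ xxxSS   [S ::= x]
xxxSS ⇒ xxxxSSS   [S ::= x S S]
xxxxSSS ⇒ xxxxxSSSS   [S ::= x S S]
xxxxxSSSS ⇒ xxxxxxSSS   [S ::= x]
xxxxxxSSS ⇒ xxxxxxxSS   [S ::= x]
xxxxxxxSS ⇒ xxxxxxxxS   [S ::= x]
xxxxxxxxS ⇒ xxxxxxxxx   [S ::= x]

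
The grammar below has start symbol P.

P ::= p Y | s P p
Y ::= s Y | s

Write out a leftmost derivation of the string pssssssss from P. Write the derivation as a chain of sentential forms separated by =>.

P => pY => psY => pssY => psssY => pssssY => psssssY => pssssssY => psssssssY => pssssssss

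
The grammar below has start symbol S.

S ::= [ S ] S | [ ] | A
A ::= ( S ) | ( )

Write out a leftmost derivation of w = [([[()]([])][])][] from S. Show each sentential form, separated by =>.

S => [S]S   [S ::= [ S ] S]
[S]S => [A]S   [S ::= A]
[A]S => [(S)]S   [A ::= ( S )]
[(S)]S => [([S]S)]S   [S ::= [ S ] S]
[([S]S)]S => [([[S]S]S)]S   [S ::= [ S ] S]
[([[S]S]S)]S => [([[A]S]S)]S   [S ::= A]
[([[A]S]S)]S => [([[()]S]S)]S   [A ::= ( )]
[([[()]S]S)]S => [([[()]A]S)]S   [S ::= A]
[([[()]A]S)]S => [([[()](S)]S)]S   [A ::= ( S )]
[([[()](S)]S)]S => [([[()]([])]S)]S   [S ::= [ ]]
[([[()]([])]S)]S => [([[()]([])][])]S   [S ::= [ ]]
[([[()]([])][])]S => [([[()]([])][])][]   [S ::= [ ]]

S=>[S]S=>[A]S=>[(S)]S=>[([S]S)]S=>[([[S]S]S)]S=>[([[A]S]S)]S=>[([[()]S]S)]S=>[([[()]A]S)]S=>[([[()](S)]S)]S=>[([[()]([])]S)]S=>[([[()]([])][])]S=>[([[()]([])][])][]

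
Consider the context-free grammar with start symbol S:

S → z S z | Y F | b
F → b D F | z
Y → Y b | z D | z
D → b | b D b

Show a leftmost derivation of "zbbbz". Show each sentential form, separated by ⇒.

S ⇒ YF ⇒ zDF ⇒ zbF ⇒ zbbDF ⇒ zbbbF ⇒ zbbbz

S ⇒ YF   [S → Y F]
YF ⇒ zDF   [Y → z D]
zDF ⇒ zbF   [D → b]
zbF ⇒ zbbDF   [F → b D F]
zbbDF ⇒ zbbbF   [D → b]
zbbbF ⇒ zbbbz   [F → z]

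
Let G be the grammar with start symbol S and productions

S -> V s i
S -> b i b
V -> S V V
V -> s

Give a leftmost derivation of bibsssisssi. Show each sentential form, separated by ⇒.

S ⇒ Vsi ⇒ SVVsi ⇒ VsiVVsi ⇒ SVVsiVVsi ⇒ bibVVsiVVsi ⇒ bibsVsiVVsi ⇒ bibsssiVVsi ⇒ bibsssisVsi ⇒ bibsssisssi

S ⇒ Vsi   [S -> V s i]
Vsi ⇒ SVVsi   [V -> S V V]
SVVsi ⇒ VsiVVsi   [S -> V s i]
VsiVVsi ⇒ SVVsiVVsi   [V -> S V V]
SVVsiVVsi ⇒ bibVVsiVVsi   [S -> b i b]
bibVVsiVVsi ⇒ bibsVsiVVsi   [V -> s]
bibsVsiVVsi ⇒ bibsssiVVsi   [V -> s]
bibsssiVVsi ⇒ bibsssisVsi   [V -> s]
bibsssisVsi ⇒ bibsssisssi   [V -> s]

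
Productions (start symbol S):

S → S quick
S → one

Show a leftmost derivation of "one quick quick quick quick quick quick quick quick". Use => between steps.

S => S quick   [S → S quick]
S quick => S quick quick   [S → S quick]
S quick quick => S quick quick quick   [S → S quick]
S quick quick quick => S quick quick quick quick   [S → S quick]
S quick quick quick quick => S quick quick quick quick quick   [S → S quick]
S quick quick quick quick quick => S quick quick quick quick quick quick   [S → S quick]
S quick quick quick quick quick quick => S quick quick quick quick quick quick quick   [S → S quick]
S quick quick quick quick quick quick quick => S quick quick quick quick quick quick quick quick   [S → S quick]
S quick quick quick quick quick quick quick quick => one quick quick quick quick quick quick quick quick   [S → one]

S => S quick => S quick quick => S quick quick quick => S quick quick quick quick => S quick quick quick quick quick => S quick quick quick quick quick quick => S quick quick quick quick quick quick quick => S quick quick quick quick quick quick quick quick => one quick quick quick quick quick quick quick quick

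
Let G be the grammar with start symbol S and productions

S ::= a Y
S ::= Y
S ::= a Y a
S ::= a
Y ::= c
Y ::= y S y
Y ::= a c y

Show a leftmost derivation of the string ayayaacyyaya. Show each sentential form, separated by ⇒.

S⇒aYa⇒aySya⇒ayaYaya⇒ayaySyaya⇒ayayaYyaya⇒ayayaacyyaya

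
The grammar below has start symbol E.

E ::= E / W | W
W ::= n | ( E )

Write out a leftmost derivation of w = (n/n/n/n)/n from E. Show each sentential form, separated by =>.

E => E/W => W/W => (E)/W => (E/W)/W => (E/W/W)/W => (E/W/W/W)/W => (W/W/W/W)/W => (n/W/W/W)/W => (n/n/W/W)/W => (n/n/n/W)/W => (n/n/n/n)/W => (n/n/n/n)/n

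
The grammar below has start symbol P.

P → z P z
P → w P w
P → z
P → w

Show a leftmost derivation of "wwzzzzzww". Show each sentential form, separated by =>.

P => wPw => wwPww => wwzPzww => wwzzPzzww => wwzzzzzww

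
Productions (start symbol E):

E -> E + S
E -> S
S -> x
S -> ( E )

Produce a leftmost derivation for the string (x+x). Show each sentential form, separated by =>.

E => S => (E) => (E+S) => (S+S) => (x+S) => (x+x)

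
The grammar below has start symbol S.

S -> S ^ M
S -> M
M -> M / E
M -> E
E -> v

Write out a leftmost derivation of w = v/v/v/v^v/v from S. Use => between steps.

S => S^M   [S -> S ^ M]
S^M => M^M   [S -> M]
M^M => M/E^M   [M -> M / E]
M/E^M => M/E/E^M   [M -> M / E]
M/E/E^M => M/E/E/E^M   [M -> M / E]
M/E/E/E^M => E/E/E/E^M   [M -> E]
E/E/E/E^M => v/E/E/E^M   [E -> v]
v/E/E/E^M => v/v/E/E^M   [E -> v]
v/v/E/E^M => v/v/v/E^M   [E -> v]
v/v/v/E^M => v/v/v/v^M   [E -> v]
v/v/v/v^M => v/v/v/v^M/E   [M -> M / E]
v/v/v/v^M/E => v/v/v/v^E/E   [M -> E]
v/v/v/v^E/E => v/v/v/v^v/E   [E -> v]
v/v/v/v^v/E => v/v/v/v^v/v   [E -> v]

S => S^M => M^M => M/E^M => M/E/E^M => M/E/E/E^M => E/E/E/E^M => v/E/E/E^M => v/v/E/E^M => v/v/v/E^M => v/v/v/v^M => v/v/v/v^M/E => v/v/v/v^E/E => v/v/v/v^v/E => v/v/v/v^v/v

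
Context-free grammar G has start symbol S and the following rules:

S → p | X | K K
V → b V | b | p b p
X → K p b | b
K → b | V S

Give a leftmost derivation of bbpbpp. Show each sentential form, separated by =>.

S => KK => bK => bVS => bbVS => bbpbpS => bbpbpp

S => KK   [S → K K]
KK => bK   [K → b]
bK => bVS   [K → V S]
bVS => bbVS   [V → b V]
bbVS => bbpbpS   [V → p b p]
bbpbpS => bbpbpp   [S → p]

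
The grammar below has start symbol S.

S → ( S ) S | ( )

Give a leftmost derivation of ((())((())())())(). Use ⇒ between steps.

S ⇒ (S)S ⇒ ((S)S)S ⇒ ((())S)S ⇒ ((())(S)S)S ⇒ ((())((S)S)S)S ⇒ ((())((())S)S)S ⇒ ((())((())())S)S ⇒ ((())((())())())S ⇒ ((())((())())())()

S ⇒ (S)S   [S → ( S ) S]
(S)S ⇒ ((S)S)S   [S → ( S ) S]
((S)S)S ⇒ ((())S)S   [S → ( )]
((())S)S ⇒ ((())(S)S)S   [S → ( S ) S]
((())(S)S)S ⇒ ((())((S)S)S)S   [S → ( S ) S]
((())((S)S)S)S ⇒ ((())((())S)S)S   [S → ( )]
((())((())S)S)S ⇒ ((())((())())S)S   [S → ( )]
((())((())())S)S ⇒ ((())((())())())S   [S → ( )]
((())((())())())S ⇒ ((())((())())())()   [S → ( )]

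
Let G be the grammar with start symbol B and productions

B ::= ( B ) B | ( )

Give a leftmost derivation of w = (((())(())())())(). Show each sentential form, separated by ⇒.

B ⇒ (B)B ⇒ ((B)B)B ⇒ (((B)B)B)B ⇒ (((())B)B)B ⇒ (((())(B)B)B)B ⇒ (((())(())B)B)B ⇒ (((())(())())B)B ⇒ (((())(())())())B ⇒ (((())(())())())()

B ⇒ (B)B   [B ::= ( B ) B]
(B)B ⇒ ((B)B)B   [B ::= ( B ) B]
((B)B)B ⇒ (((B)B)B)B   [B ::= ( B ) B]
(((B)B)B)B ⇒ (((())B)B)B   [B ::= ( )]
(((())B)B)B ⇒ (((())(B)B)B)B   [B ::= ( B ) B]
(((())(B)B)B)B ⇒ (((())(())B)B)B   [B ::= ( )]
(((())(())B)B)B ⇒ (((())(())())B)B   [B ::= ( )]
(((())(())())B)B ⇒ (((())(())())())B   [B ::= ( )]
(((())(())())())B ⇒ (((())(())())())()   [B ::= ( )]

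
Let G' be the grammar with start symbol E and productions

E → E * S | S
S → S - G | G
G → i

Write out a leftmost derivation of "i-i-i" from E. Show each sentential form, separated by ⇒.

E⇒S⇒S-G⇒S-G-G⇒G-G-G⇒i-G-G⇒i-i-G⇒i-i-i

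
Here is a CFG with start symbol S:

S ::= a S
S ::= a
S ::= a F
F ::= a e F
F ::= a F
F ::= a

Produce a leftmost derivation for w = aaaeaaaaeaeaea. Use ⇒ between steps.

S ⇒ aS   [S ::= a S]
aS ⇒ aaF   [S ::= a F]
aaF ⇒ aaaeF   [F ::= a e F]
aaaeF ⇒ aaaeaF   [F ::= a F]
aaaeaF ⇒ aaaeaaF   [F ::= a F]
aaaeaaF ⇒ aaaeaaaF   [F ::= a F]
aaaeaaaF ⇒ aaaeaaaaeF   [F ::= a e F]
aaaeaaaaeF ⇒ aaaeaaaaeaeF   [F ::= a e F]
aaaeaaaaeaeF ⇒ aaaeaaaaeaeaeF   [F ::= a e F]
aaaeaaaaeaeaeF ⇒ aaaeaaaaeaeaea   [F ::= a]

S ⇒ aS ⇒ aaF ⇒ aaaeF ⇒ aaaeaF ⇒ aaaeaaF ⇒ aaaeaaaF ⇒ aaaeaaaaeF ⇒ aaaeaaaaeaeF ⇒ aaaeaaaaeaeaeF ⇒ aaaeaaaaeaeaea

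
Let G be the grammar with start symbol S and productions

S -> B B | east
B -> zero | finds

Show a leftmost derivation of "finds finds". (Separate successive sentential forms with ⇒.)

S ⇒ B B ⇒ finds B ⇒ finds finds

S ⇒ B B   [S -> B B]
B B ⇒ finds B   [B -> finds]
finds B ⇒ finds finds   [B -> finds]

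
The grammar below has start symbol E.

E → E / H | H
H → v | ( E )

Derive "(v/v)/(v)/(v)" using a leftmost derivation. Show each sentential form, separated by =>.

E => E/H   [E → E / H]
E/H => E/H/H   [E → E / H]
E/H/H => H/H/H   [E → H]
H/H/H => (E)/H/H   [H → ( E )]
(E)/H/H => (E/H)/H/H   [E → E / H]
(E/H)/H/H => (H/H)/H/H   [E → H]
(H/H)/H/H => (v/H)/H/H   [H → v]
(v/H)/H/H => (v/v)/H/H   [H → v]
(v/v)/H/H => (v/v)/(E)/H   [H → ( E )]
(v/v)/(E)/H => (v/v)/(H)/H   [E → H]
(v/v)/(H)/H => (v/v)/(v)/H   [H → v]
(v/v)/(v)/H => (v/v)/(v)/(E)   [H → ( E )]
(v/v)/(v)/(E) => (v/v)/(v)/(H)   [E → H]
(v/v)/(v)/(H) => (v/v)/(v)/(v)   [H → v]

E=>E/H=>E/H/H=>H/H/H=>(E)/H/H=>(E/H)/H/H=>(H/H)/H/H=>(v/H)/H/H=>(v/v)/H/H=>(v/v)/(E)/H=>(v/v)/(H)/H=>(v/v)/(v)/H=>(v/v)/(v)/(E)=>(v/v)/(v)/(H)=>(v/v)/(v)/(v)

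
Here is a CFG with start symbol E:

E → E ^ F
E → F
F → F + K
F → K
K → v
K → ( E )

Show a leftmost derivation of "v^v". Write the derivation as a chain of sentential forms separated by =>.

E => E^F => F^F => K^F => v^F => v^K => v^v

E => E^F   [E → E ^ F]
E^F => F^F   [E → F]
F^F => K^F   [F → K]
K^F => v^F   [K → v]
v^F => v^K   [F → K]
v^K => v^v   [K → v]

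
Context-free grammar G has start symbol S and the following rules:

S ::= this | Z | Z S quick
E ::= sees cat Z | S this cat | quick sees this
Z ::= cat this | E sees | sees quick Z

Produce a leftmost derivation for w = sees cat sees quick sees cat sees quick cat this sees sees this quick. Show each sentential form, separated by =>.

S => Z S quick => E sees S quick => sees cat Z sees S quick => sees cat sees quick Z sees S quick => sees cat sees quick E sees sees S quick => sees cat sees quick sees cat Z sees sees S quick => sees cat sees quick sees cat sees quick Z sees sees S quick => sees cat sees quick sees cat sees quick cat this sees sees S quick => sees cat sees quick sees cat sees quick cat this sees sees this quick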